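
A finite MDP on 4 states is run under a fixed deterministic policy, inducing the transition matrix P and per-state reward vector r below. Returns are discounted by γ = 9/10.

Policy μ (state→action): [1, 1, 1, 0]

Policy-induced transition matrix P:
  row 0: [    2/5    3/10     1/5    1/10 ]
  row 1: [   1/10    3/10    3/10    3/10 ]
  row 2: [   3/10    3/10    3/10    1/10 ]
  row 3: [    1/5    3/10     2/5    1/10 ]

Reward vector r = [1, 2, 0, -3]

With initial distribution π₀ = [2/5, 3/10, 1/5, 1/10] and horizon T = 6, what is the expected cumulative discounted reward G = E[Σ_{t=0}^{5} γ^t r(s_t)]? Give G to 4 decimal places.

G = 2.0805

t=0: π = [0.4000, 0.3000, 0.2000, 0.1000], E[r] = 0.7000, γ^t·E[r] = 0.700000, running G = 0.700000
t=1: π = [0.2700, 0.3000, 0.2700, 0.1600], E[r] = 0.3900, γ^t·E[r] = 0.351000, running G = 1.051000
t=2: π = [0.2510, 0.3000, 0.2890, 0.1600], E[r] = 0.3710, γ^t·E[r] = 0.300510, running G = 1.351510
t=3: π = [0.2491, 0.3000, 0.2909, 0.1600], E[r] = 0.3691, γ^t·E[r] = 0.269074, running G = 1.620584
t=4: π = [0.2489, 0.3000, 0.2911, 0.1600], E[r] = 0.3689, γ^t·E[r] = 0.242042, running G = 1.862626
t=5: π = [0.2489, 0.3000, 0.2911, 0.1600], E[r] = 0.3689, γ^t·E[r] = 0.217826, running G = 2.080452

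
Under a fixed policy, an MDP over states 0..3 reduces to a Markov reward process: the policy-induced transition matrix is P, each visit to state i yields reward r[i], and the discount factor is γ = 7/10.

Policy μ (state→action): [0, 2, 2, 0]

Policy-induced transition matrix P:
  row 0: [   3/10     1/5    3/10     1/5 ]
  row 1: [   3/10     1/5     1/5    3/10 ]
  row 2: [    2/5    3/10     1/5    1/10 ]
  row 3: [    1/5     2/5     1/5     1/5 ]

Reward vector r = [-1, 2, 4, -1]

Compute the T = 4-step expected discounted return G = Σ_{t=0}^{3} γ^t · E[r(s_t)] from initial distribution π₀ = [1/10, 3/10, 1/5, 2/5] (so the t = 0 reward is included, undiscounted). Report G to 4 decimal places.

G = 2.3439

t=0: π = [0.1000, 0.3000, 0.2000, 0.4000], E[r] = 0.9000, γ^t·E[r] = 0.900000, running G = 0.900000
t=1: π = [0.2800, 0.3000, 0.2100, 0.2100], E[r] = 0.9500, γ^t·E[r] = 0.665000, running G = 1.565000
t=2: π = [0.3000, 0.2630, 0.2280, 0.2090], E[r] = 0.9290, γ^t·E[r] = 0.455210, running G = 2.020210
t=3: π = [0.3019, 0.2646, 0.2300, 0.2035], E[r] = 0.9438, γ^t·E[r] = 0.323723, running G = 2.343933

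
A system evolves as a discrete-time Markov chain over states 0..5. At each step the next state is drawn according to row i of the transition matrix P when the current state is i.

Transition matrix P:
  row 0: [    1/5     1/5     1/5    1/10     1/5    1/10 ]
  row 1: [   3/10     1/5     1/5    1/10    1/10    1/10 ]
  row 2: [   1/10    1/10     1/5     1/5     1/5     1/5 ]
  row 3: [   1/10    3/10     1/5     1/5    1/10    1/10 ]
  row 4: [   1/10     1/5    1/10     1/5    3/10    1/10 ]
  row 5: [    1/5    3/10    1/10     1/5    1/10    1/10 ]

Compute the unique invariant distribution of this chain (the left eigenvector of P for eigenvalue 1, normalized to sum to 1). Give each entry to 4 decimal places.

π = [0.1710, 0.2107, 0.1715, 0.1618, 0.1678, 0.1172]

Balance equations π_j = Σ_i π_i·P[i][j]:
  π_0 = 1/5·π_0 + 3/10·π_1 + 1/10·π_2 + 1/10·π_3 + 1/10·π_4 + 1/5·π_5
  π_1 = 1/5·π_0 + 1/5·π_1 + 1/10·π_2 + 3/10·π_3 + 1/5·π_4 + 3/10·π_5
  π_2 = 1/5·π_0 + 1/5·π_1 + 1/5·π_2 + 1/5·π_3 + 1/10·π_4 + 1/10·π_5
  π_3 = 1/10·π_0 + 1/10·π_1 + 1/5·π_2 + 1/5·π_3 + 1/5·π_4 + 1/5·π_5
  π_4 = 1/5·π_0 + 1/10·π_1 + 1/5·π_2 + 1/10·π_3 + 3/10·π_4 + 1/10·π_5
  normalize: π_0 + π_1 + π_2 + π_3 + π_4 + π_5 = 1
Solving the linear system gives exactly π = [4718/27597, 5816/27597, 4733/27597, 4466/27597, 4631/27597, 3233/27597].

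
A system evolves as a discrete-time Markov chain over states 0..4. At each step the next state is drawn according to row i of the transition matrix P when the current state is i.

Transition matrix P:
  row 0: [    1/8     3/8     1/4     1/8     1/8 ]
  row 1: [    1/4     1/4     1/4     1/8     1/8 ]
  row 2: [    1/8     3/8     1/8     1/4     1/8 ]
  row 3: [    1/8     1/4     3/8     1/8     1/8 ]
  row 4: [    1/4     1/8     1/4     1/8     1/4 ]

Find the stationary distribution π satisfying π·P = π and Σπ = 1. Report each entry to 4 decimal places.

Balance equations π_j = Σ_i π_i·P[i][j]:
  π_0 = 1/8·π_0 + 1/4·π_1 + 1/8·π_2 + 1/8·π_3 + 1/4·π_4
  π_1 = 3/8·π_0 + 1/4·π_1 + 3/8·π_2 + 1/4·π_3 + 1/8·π_4
  π_2 = 1/4·π_0 + 1/4·π_1 + 1/8·π_2 + 3/8·π_3 + 1/4·π_4
  π_3 = 1/8·π_0 + 1/8·π_1 + 1/4·π_2 + 1/8·π_3 + 1/8·π_4
  normalize: π_0 + π_1 + π_2 + π_3 + π_4 = 1
Solving the linear system gives exactly π = [38/213, 424/1491, 17/71, 11/71, 1/7].

π = [0.1784, 0.2844, 0.2394, 0.1549, 0.1429]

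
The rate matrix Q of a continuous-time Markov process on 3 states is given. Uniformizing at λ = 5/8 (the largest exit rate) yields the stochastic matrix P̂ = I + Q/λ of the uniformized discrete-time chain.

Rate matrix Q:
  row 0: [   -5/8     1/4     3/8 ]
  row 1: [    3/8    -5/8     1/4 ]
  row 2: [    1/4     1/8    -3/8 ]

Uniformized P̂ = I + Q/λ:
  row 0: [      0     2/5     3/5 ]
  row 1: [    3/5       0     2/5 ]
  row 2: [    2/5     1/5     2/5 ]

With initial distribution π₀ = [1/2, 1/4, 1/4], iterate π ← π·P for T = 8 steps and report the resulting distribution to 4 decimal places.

π = [0.3177, 0.2191, 0.4632]

t=0: π = [0.5000, 0.2500, 0.2500]
t=1: π = [0.2500, 0.2500, 0.5000]
t=2: π = [0.3500, 0.2000, 0.4500]
t=3: π = [0.3000, 0.2300, 0.4700]
t=4: π = [0.3260, 0.2140, 0.4600]
t=5: π = [0.3124, 0.2224, 0.4652]
t=6: π = [0.3195, 0.2180, 0.4625]
t=7: π = [0.3158, 0.2203, 0.4639]
t=8: π = [0.3177, 0.2191, 0.4632]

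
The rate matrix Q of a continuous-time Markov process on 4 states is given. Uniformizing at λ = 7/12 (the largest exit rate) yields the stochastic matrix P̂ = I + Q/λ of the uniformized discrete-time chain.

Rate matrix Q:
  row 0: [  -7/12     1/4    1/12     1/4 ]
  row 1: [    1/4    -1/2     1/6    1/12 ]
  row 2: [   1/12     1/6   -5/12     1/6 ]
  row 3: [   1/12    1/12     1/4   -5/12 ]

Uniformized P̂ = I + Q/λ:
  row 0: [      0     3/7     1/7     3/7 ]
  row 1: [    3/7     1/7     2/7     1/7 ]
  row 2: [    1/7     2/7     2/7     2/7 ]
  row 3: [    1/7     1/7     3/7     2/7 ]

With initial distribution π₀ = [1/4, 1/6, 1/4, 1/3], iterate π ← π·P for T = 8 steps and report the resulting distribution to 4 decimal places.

t=0: π = [0.2500, 0.1667, 0.2500, 0.3333]
t=1: π = [0.1548, 0.2500, 0.2976, 0.2976]
t=2: π = [0.1922, 0.2296, 0.3061, 0.2721]
t=3: π = [0.1810, 0.2415, 0.2971, 0.2804]
t=4: π = [0.1860, 0.2370, 0.2999, 0.2771]
t=5: π = [0.1840, 0.2388, 0.2987, 0.2784]
t=6: π = [0.1848, 0.2381, 0.2992, 0.2779]
t=7: π = [0.1845, 0.2384, 0.2990, 0.2781]
t=8: π = [0.1846, 0.2383, 0.2991, 0.2780]

π = [0.1846, 0.2383, 0.2991, 0.2780]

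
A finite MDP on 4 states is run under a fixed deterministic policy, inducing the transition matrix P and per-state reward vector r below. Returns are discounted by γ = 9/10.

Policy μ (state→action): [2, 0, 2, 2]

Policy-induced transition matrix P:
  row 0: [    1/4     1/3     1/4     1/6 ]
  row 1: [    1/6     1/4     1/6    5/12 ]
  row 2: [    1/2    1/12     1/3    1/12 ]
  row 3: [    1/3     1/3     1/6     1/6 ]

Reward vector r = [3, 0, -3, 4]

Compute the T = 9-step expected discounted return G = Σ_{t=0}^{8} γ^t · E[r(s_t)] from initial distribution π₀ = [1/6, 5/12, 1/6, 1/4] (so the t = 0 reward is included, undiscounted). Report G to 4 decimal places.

G = 6.6366

t=0: π = [0.1667, 0.4167, 0.1667, 0.2500], E[r] = 1.0000, γ^t·E[r] = 1.000000, running G = 1.000000
t=1: π = [0.2778, 0.2569, 0.2083, 0.2569], E[r] = 1.2361, γ^t·E[r] = 1.112500, running G = 2.112500
t=2: π = [0.3021, 0.2598, 0.2245, 0.2135], E[r] = 1.0868, γ^t·E[r] = 0.880313, running G = 2.992813
t=3: π = [0.3023, 0.2555, 0.2293, 0.2129], E[r] = 1.0707, γ^t·E[r] = 0.780539, running G = 3.773352
t=4: π = [0.3038, 0.2547, 0.2301, 0.2114], E[r] = 1.0669, γ^t·E[r] = 0.699980, running G = 4.473332
t=5: π = [0.3039, 0.2546, 0.2303, 0.2112], E[r] = 1.0655, γ^t·E[r] = 0.629142, running G = 5.102474
t=6: π = [0.3040, 0.2545, 0.2304, 0.2111], E[r] = 1.0652, γ^t·E[r] = 0.566108, running G = 5.668581
t=7: π = [0.3040, 0.2545, 0.2304, 0.2111], E[r] = 1.0652, γ^t·E[r] = 0.509463, running G = 6.178044
t=8: π = [0.3040, 0.2545, 0.2304, 0.2111], E[r] = 1.0651, γ^t·E[r] = 0.458509, running G = 6.636553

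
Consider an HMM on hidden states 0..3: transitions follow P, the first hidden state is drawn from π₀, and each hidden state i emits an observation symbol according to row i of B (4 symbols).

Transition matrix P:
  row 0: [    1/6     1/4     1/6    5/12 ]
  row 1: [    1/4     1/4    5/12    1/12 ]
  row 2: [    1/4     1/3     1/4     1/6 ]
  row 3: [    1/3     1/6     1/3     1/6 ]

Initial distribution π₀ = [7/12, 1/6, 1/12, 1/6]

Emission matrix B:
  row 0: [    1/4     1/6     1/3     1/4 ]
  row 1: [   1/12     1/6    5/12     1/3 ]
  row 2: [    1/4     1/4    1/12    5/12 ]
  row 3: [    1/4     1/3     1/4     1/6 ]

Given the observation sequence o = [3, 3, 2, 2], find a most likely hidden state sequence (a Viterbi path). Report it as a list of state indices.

t=0: δ = [1.458e-01, 5.556e-02, 3.472e-02, 2.778e-02]  (obs o_0=3)
t=1: δ = [6.076e-03, 1.215e-02, 1.013e-02, 1.013e-02]  ψ = [0, 0, 0, 0]  (obs o_1=3)
t=2: δ = [1.125e-03, 1.407e-03, 4.220e-04, 6.330e-04]  ψ = [3, 2, 1, 0]  (obs o_2=2)
t=3: δ = [1.172e-04, 1.465e-04, 4.884e-05, 1.172e-04]  ψ = [1, 1, 1, 0]  (obs o_3=2)
backtrack: best end state = 1; path = [0, 2, 1, 1]

path = [0, 2, 1, 1]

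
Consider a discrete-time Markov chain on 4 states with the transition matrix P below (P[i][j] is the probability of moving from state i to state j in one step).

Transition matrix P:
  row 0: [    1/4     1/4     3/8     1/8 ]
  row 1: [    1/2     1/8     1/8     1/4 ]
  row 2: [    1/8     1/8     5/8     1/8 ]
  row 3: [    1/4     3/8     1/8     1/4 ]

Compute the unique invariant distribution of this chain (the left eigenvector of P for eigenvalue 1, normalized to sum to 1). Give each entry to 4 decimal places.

Balance equations π_j = Σ_i π_i·P[i][j]:
  π_0 = 1/4·π_0 + 1/2·π_1 + 1/8·π_2 + 1/4·π_3
  π_1 = 1/4·π_0 + 1/8·π_1 + 1/8·π_2 + 3/8·π_3
  π_2 = 3/8·π_0 + 1/8·π_1 + 5/8·π_2 + 1/8·π_3
  normalize: π_0 + π_1 + π_2 + π_3 = 1
Solving the linear system gives exactly π = [45/178, 71/356, 67/178, 61/356].

π = [0.2528, 0.1994, 0.3764, 0.1713]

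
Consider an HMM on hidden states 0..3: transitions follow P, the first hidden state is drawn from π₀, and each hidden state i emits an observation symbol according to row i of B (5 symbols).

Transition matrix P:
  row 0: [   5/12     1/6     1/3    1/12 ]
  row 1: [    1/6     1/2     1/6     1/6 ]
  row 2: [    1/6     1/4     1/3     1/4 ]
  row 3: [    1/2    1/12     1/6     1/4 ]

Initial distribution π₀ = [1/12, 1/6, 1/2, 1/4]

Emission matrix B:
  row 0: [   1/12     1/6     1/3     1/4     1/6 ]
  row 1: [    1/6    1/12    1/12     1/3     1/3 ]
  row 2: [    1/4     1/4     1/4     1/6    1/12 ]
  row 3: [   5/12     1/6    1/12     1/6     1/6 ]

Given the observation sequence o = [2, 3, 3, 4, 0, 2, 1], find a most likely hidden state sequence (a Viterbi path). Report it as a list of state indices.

t=0: δ = [2.778e-02, 1.389e-02, 1.250e-01, 2.083e-02]  (obs o_0=2)
t=1: δ = [5.208e-03, 1.042e-02, 6.944e-03, 5.208e-03]  ψ = [2, 2, 2, 2]  (obs o_1=3)
t=2: δ = [6.510e-04, 1.736e-03, 3.858e-04, 2.894e-04]  ψ = [3, 1, 2, 1]  (obs o_2=3)
t=3: δ = [4.823e-05, 2.894e-04, 2.411e-05, 4.823e-05]  ψ = [1, 1, 1, 1]  (obs o_3=4)
t=4: δ = [4.019e-06, 2.411e-05, 1.206e-05, 2.009e-05]  ψ = [1, 1, 1, 1]  (obs o_4=0)
t=5: δ = [3.349e-06, 1.005e-06, 1.005e-06, 4.186e-07]  ψ = [3, 1, 1, 3]  (obs o_5=2)
t=6: δ = [2.326e-07, 4.651e-08, 2.791e-07, 4.651e-08]  ψ = [0, 0, 0, 0]  (obs o_6=1)
backtrack: best end state = 2; path = [2, 1, 1, 1, 3, 0, 2]

path = [2, 1, 1, 1, 3, 0, 2]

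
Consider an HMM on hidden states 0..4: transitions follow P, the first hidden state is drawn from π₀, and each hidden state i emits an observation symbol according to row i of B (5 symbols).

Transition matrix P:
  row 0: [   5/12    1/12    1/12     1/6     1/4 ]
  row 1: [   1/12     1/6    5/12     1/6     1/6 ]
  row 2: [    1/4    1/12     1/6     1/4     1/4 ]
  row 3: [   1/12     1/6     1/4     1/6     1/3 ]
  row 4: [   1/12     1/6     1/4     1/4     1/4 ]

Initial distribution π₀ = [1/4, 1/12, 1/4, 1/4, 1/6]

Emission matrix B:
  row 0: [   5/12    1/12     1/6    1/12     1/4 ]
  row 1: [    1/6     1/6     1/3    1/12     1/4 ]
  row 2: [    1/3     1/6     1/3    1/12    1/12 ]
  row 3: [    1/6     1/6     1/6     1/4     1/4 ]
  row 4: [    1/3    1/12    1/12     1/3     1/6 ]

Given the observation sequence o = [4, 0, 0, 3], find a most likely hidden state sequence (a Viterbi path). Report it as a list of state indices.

path = [0, 0, 0, 4]

t=0: δ = [6.250e-02, 2.083e-02, 2.083e-02, 6.250e-02, 2.778e-02]  (obs o_0=4)
t=1: δ = [1.085e-02, 1.736e-03, 5.208e-03, 1.736e-03, 6.944e-03]  ψ = [0, 3, 3, 0, 3]  (obs o_1=0)
t=2: δ = [1.884e-03, 1.929e-04, 5.787e-04, 3.014e-04, 9.042e-04]  ψ = [0, 4, 4, 0, 0]  (obs o_2=0)
t=3: δ = [6.541e-05, 1.308e-05, 1.884e-05, 7.849e-05, 1.570e-04]  ψ = [0, 0, 4, 0, 0]  (obs o_3=3)
backtrack: best end state = 4; path = [0, 0, 0, 4]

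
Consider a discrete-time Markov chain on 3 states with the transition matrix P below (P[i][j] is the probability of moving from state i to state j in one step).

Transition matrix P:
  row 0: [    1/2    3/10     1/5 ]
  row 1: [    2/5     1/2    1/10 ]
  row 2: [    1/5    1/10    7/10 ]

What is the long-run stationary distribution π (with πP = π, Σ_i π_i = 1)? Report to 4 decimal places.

Balance equations π_j = Σ_i π_i·P[i][j]:
  π_0 = 1/2·π_0 + 2/5·π_1 + 1/5·π_2
  π_1 = 3/10·π_0 + 1/2·π_1 + 1/10·π_2
  normalize: π_0 + π_1 + π_2 = 1
Solving the linear system gives exactly π = [7/19, 11/38, 13/38].

π = [0.3684, 0.2895, 0.3421]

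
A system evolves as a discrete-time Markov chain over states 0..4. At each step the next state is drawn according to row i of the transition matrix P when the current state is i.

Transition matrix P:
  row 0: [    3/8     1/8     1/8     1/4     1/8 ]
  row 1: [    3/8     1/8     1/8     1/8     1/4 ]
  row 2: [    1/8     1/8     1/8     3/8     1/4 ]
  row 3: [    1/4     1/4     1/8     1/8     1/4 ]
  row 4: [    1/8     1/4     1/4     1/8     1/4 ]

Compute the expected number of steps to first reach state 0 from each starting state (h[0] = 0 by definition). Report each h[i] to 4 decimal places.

First-step conditioning: h[0] = 0; for i ≠ 0, h[i] = 1 + Σ_k P[i][k]·h[k].
  h[1] = 1 + 1/8·h[1] + 1/8·h[2] + 1/8·h[3] + 1/4·h[4]
  h[2] = 1 + 1/8·h[1] + 1/8·h[2] + 3/8·h[3] + 1/4·h[4]
  h[3] = 1 + 1/4·h[1] + 1/8·h[2] + 1/8·h[3] + 1/4·h[4]
  h[4] = 1 + 1/4·h[1] + 1/4·h[2] + 1/8·h[3] + 1/4·h[4]
Solving the 4×4 linear system over states ≠ 0 gives exactly h = [0, 1024/259, 1312/259, 1152/259, 188/37] (h[0] = 0 is the target).

h = [0.0000, 3.9537, 5.0656, 4.4479, 5.0811]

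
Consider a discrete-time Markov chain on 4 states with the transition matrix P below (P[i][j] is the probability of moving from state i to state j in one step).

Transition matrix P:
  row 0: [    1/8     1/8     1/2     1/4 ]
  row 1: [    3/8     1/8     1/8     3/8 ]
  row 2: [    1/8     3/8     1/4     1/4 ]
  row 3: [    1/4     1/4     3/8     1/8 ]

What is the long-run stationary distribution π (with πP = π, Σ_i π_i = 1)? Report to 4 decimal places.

π = [0.2141, 0.2324, 0.3055, 0.2480]

Balance equations π_j = Σ_i π_i·P[i][j]:
  π_0 = 1/8·π_0 + 3/8·π_1 + 1/8·π_2 + 1/4·π_3
  π_1 = 1/8·π_0 + 1/8·π_1 + 3/8·π_2 + 1/4·π_3
  π_2 = 1/2·π_0 + 1/8·π_1 + 1/4·π_2 + 3/8·π_3
  normalize: π_0 + π_1 + π_2 + π_3 = 1
Solving the linear system gives exactly π = [82/383, 89/383, 117/383, 95/383].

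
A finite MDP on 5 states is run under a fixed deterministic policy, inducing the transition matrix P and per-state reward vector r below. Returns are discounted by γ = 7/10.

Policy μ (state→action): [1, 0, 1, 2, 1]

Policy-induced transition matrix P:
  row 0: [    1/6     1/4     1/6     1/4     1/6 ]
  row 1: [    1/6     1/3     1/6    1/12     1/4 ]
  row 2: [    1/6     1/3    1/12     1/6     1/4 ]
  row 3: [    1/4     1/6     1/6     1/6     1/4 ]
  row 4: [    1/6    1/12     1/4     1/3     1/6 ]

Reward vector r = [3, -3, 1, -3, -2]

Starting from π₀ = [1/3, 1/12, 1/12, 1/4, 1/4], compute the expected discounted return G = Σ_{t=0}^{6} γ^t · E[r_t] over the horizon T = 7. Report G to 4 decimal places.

G = -2.4399

t=0: π = [0.3333, 0.0833, 0.0833, 0.2500, 0.2500], E[r] = -0.4167, γ^t·E[r] = -0.416667, running G = -0.416667
t=1: π = [0.1875, 0.2014, 0.1806, 0.2292, 0.2014], E[r] = -0.9514, γ^t·E[r] = -0.665972, running G = -1.082639
t=2: π = [0.1858, 0.2292, 0.1684, 0.1991, 0.2176], E[r] = -0.9942, γ^t·E[r] = -0.487164, running G = -1.569803
t=3: π = [0.1833, 0.2303, 0.1708, 0.1993, 0.2164], E[r] = -1.0010, γ^t·E[r] = -0.343347, running G = -1.913151
t=4: π = [0.1833, 0.2307, 0.1705, 0.1988, 0.2167], E[r] = -1.0018, γ^t·E[r] = -0.240526, running G = -2.153676
t=5: π = [0.1832, 0.2308, 0.1705, 0.1988, 0.2167], E[r] = -1.0018, γ^t·E[r] = -0.168381, running G = -2.322057
t=6: π = [0.1832, 0.2308, 0.1705, 0.1988, 0.2167], E[r] = -1.0019, γ^t·E[r] = -0.117868, running G = -2.439925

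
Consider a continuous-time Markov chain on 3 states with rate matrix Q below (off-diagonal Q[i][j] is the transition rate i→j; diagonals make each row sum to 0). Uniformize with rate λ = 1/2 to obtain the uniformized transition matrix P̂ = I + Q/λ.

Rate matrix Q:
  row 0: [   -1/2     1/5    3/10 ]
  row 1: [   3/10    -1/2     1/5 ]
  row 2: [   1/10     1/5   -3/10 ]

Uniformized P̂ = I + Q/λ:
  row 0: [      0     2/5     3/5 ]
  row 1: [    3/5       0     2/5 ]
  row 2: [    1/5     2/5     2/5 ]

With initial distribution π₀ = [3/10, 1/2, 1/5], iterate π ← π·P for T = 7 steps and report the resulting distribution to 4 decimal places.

t=0: π = [0.3000, 0.5000, 0.2000]
t=1: π = [0.3400, 0.2000, 0.4600]
t=2: π = [0.2120, 0.3200, 0.4680]
t=3: π = [0.2856, 0.2720, 0.4424]
t=4: π = [0.2517, 0.2912, 0.4571]
t=5: π = [0.2661, 0.2835, 0.4503]
t=6: π = [0.2602, 0.2866, 0.4532]
t=7: π = [0.2626, 0.2854, 0.4520]

π = [0.2626, 0.2854, 0.4520]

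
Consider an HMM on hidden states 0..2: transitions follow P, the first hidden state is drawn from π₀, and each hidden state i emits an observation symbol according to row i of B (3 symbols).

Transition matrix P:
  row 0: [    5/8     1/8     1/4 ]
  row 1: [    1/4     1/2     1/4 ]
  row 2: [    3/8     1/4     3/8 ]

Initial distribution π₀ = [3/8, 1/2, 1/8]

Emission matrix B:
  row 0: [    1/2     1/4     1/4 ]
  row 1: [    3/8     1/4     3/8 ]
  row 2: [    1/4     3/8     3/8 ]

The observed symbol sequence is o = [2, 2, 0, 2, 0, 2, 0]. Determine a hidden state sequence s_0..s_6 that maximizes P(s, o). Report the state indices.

path = [0, 0, 0, 0, 0, 0, 0]

t=0: δ = [9.375e-02, 1.875e-01, 4.688e-02]  (obs o_0=2)
t=1: δ = [1.465e-02, 3.516e-02, 1.758e-02]  ψ = [0, 1, 1]  (obs o_1=2)
t=2: δ = [4.578e-03, 6.592e-03, 2.197e-03]  ψ = [0, 1, 1]  (obs o_2=0)
t=3: δ = [7.153e-04, 1.236e-03, 6.180e-04]  ψ = [0, 1, 1]  (obs o_3=2)
t=4: δ = [2.235e-04, 2.317e-04, 7.725e-05]  ψ = [0, 1, 1]  (obs o_4=0)
t=5: δ = [3.492e-05, 4.345e-05, 2.173e-05]  ψ = [0, 1, 1]  (obs o_5=2)
t=6: δ = [1.091e-05, 8.147e-06, 2.716e-06]  ψ = [0, 1, 1]  (obs o_6=0)
backtrack: best end state = 0; path = [0, 0, 0, 0, 0, 0, 0]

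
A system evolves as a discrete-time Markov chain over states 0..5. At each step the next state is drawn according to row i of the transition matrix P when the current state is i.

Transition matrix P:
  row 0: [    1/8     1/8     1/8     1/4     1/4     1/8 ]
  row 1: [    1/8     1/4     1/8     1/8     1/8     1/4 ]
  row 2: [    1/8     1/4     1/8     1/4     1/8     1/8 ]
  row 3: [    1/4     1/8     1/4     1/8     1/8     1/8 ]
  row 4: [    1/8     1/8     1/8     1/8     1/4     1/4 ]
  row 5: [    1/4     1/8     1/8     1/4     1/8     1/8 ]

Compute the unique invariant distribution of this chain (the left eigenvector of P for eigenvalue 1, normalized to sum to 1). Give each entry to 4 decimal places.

π = [0.1690, 0.1640, 0.1482, 0.1854, 0.1670, 0.1664]

Balance equations π_j = Σ_i π_i·P[i][j]:
  π_0 = 1/8·π_0 + 1/8·π_1 + 1/8·π_2 + 1/4·π_3 + 1/8·π_4 + 1/4·π_5
  π_1 = 1/8·π_0 + 1/4·π_1 + 1/4·π_2 + 1/8·π_3 + 1/8·π_4 + 1/8·π_5
  π_2 = 1/8·π_0 + 1/8·π_1 + 1/8·π_2 + 1/4·π_3 + 1/8·π_4 + 1/8·π_5
  π_3 = 1/4·π_0 + 1/8·π_1 + 1/4·π_2 + 1/8·π_3 + 1/8·π_4 + 1/4·π_5
  π_4 = 1/4·π_0 + 1/8·π_1 + 1/8·π_2 + 1/8·π_3 + 1/4·π_4 + 1/8·π_5
  normalize: π_0 + π_1 + π_2 + π_3 + π_4 + π_5 = 1
Solving the linear system gives exactly π = [195/1154, 1325/8078, 171/1154, 107/577, 1349/8078, 96/577].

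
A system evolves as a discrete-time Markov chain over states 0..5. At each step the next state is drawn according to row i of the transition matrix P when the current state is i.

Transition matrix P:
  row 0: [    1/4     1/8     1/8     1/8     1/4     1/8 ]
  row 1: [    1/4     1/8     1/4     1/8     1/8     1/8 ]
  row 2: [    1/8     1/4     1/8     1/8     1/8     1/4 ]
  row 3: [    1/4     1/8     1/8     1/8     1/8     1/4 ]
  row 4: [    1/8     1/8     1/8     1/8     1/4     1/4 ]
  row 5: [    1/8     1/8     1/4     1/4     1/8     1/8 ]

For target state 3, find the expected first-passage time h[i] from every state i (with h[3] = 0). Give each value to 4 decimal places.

h = [6.8417, 6.8434, 6.7485, 0.0000, 6.7350, 5.9881]

First-step conditioning: h[3] = 0; for i ≠ 3, h[i] = 1 + Σ_k P[i][k]·h[k].
  h[0] = 1 + 1/4·h[0] + 1/8·h[1] + 1/8·h[2] + 1/4·h[4] + 1/8·h[5]
  h[1] = 1 + 1/4·h[0] + 1/8·h[1] + 1/4·h[2] + 1/8·h[4] + 1/8·h[5]
  h[2] = 1 + 1/8·h[0] + 1/4·h[1] + 1/8·h[2] + 1/8·h[4] + 1/4·h[5]
  h[4] = 1 + 1/8·h[0] + 1/8·h[1] + 1/8·h[2] + 1/4·h[4] + 1/4·h[5]
  h[5] = 1 + 1/8·h[0] + 1/8·h[1] + 1/4·h[2] + 1/8·h[4] + 1/8·h[5]
Solving the 5×5 linear system over states ≠ 3 gives exactly h = [8080/1181, 8082/1181, 7970/1181, 0, 7954/1181, 7072/1181] (h[3] = 0 is the target).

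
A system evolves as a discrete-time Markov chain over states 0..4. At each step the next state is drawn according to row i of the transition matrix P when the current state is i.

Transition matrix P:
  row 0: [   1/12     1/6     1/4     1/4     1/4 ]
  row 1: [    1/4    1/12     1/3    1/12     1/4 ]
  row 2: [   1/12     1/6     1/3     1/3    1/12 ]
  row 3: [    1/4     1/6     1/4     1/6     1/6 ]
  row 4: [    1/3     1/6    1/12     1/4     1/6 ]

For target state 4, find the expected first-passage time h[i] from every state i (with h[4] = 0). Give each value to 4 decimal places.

First-step conditioning: h[4] = 0; for i ≠ 4, h[i] = 1 + Σ_k P[i][k]·h[k].
  h[0] = 1 + 1/12·h[0] + 1/6·h[1] + 1/4·h[2] + 1/4·h[3]
  h[1] = 1 + 1/4·h[0] + 1/12·h[1] + 1/3·h[2] + 1/12·h[3]
  h[2] = 1 + 1/12·h[0] + 1/6·h[1] + 1/3·h[2] + 1/3·h[3]
  h[3] = 1 + 1/4·h[0] + 1/6·h[1] + 1/4·h[2] + 1/6·h[3]
Solving the 4×4 linear system over states ≠ 4 gives exactly h = [22308/4085, 22368/4085, 5304/817, 24024/4085, 0] (h[4] = 0 is the target).

h = [5.4610, 5.4756, 6.4920, 5.8810, 0.0000]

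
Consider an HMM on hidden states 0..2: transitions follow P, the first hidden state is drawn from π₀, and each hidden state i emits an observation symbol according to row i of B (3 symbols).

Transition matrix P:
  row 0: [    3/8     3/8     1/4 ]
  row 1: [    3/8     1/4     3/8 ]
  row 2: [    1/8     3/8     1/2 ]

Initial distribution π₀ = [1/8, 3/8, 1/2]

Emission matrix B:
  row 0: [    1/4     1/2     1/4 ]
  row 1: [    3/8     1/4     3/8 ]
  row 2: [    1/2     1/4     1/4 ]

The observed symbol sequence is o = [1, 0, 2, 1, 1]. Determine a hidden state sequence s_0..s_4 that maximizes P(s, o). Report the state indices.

path = [2, 2, 1, 0, 0]

t=0: δ = [6.250e-02, 9.375e-02, 1.250e-01]  (obs o_0=1)
t=1: δ = [8.789e-03, 1.758e-02, 3.125e-02]  ψ = [1, 2, 2]  (obs o_1=0)
t=2: δ = [1.648e-03, 4.395e-03, 3.906e-03]  ψ = [1, 2, 2]  (obs o_2=2)
t=3: δ = [8.240e-04, 3.662e-04, 4.883e-04]  ψ = [1, 2, 2]  (obs o_3=1)
t=4: δ = [1.545e-04, 7.725e-05, 6.104e-05]  ψ = [0, 0, 2]  (obs o_4=1)
backtrack: best end state = 0; path = [2, 2, 1, 0, 0]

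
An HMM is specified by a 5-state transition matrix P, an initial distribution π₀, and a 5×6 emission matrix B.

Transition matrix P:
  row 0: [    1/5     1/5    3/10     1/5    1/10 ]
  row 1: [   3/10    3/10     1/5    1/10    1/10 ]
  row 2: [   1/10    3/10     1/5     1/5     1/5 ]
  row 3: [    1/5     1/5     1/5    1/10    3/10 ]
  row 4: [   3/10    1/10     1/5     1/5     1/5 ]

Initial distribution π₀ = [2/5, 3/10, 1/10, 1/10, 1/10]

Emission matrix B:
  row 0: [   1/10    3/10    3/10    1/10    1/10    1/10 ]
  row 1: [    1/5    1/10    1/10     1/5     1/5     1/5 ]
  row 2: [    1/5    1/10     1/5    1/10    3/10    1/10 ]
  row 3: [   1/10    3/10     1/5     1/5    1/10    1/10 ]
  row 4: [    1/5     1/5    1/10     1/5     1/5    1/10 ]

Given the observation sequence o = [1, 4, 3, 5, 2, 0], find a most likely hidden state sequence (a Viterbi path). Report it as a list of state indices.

path = [0, 2, 1, 1, 0, 2]

t=0: δ = [1.200e-01, 3.000e-02, 1.000e-02, 3.000e-02, 2.000e-02]  (obs o_0=1)
t=1: δ = [2.400e-03, 4.800e-03, 1.080e-02, 2.400e-03, 2.400e-03]  ψ = [0, 0, 0, 0, 0]  (obs o_1=4)
t=2: δ = [1.440e-04, 6.480e-04, 2.160e-04, 4.320e-04, 4.320e-04]  ψ = [1, 2, 2, 2, 2]  (obs o_2=3)
t=3: δ = [1.944e-05, 3.888e-05, 1.296e-05, 8.640e-06, 1.296e-05]  ψ = [1, 1, 1, 4, 3]  (obs o_3=5)
t=4: δ = [3.499e-06, 1.166e-06, 1.555e-06, 7.776e-07, 3.888e-07]  ψ = [1, 1, 1, 0, 1]  (obs o_4=2)
t=5: δ = [6.998e-08, 1.400e-07, 2.100e-07, 6.998e-08, 6.998e-08]  ψ = [0, 0, 0, 0, 0]  (obs o_5=0)
backtrack: best end state = 2; path = [0, 2, 1, 1, 0, 2]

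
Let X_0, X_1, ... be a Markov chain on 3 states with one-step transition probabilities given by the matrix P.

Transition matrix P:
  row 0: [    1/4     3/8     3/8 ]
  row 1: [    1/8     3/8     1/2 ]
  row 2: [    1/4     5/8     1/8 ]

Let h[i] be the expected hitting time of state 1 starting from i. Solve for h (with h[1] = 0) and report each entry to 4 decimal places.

h = [2.2222, 0.0000, 1.7778]

First-step conditioning: h[1] = 0; for i ≠ 1, h[i] = 1 + Σ_k P[i][k]·h[k].
  h[0] = 1 + 1/4·h[0] + 3/8·h[2]
  h[2] = 1 + 1/4·h[0] + 1/8·h[2]
Solving the 2×2 linear system over states ≠ 1 gives exactly h = [20/9, 0, 16/9] (h[1] = 0 is the target).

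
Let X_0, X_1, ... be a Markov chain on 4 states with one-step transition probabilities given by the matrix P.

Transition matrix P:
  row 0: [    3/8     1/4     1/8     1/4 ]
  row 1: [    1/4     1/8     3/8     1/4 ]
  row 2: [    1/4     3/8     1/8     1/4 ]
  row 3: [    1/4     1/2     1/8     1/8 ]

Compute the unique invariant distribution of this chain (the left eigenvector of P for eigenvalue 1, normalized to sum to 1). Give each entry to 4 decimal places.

Balance equations π_j = Σ_i π_i·P[i][j]:
  π_0 = 3/8·π_0 + 1/4·π_1 + 1/4·π_2 + 1/4·π_3
  π_1 = 1/4·π_0 + 1/8·π_1 + 3/8·π_2 + 1/2·π_3
  π_2 = 1/8·π_0 + 3/8·π_1 + 1/8·π_2 + 1/8·π_3
  normalize: π_0 + π_1 + π_2 + π_3 = 1
Solving the linear system gives exactly π = [2/7, 37/126, 25/126, 2/9].

π = [0.2857, 0.2937, 0.1984, 0.2222]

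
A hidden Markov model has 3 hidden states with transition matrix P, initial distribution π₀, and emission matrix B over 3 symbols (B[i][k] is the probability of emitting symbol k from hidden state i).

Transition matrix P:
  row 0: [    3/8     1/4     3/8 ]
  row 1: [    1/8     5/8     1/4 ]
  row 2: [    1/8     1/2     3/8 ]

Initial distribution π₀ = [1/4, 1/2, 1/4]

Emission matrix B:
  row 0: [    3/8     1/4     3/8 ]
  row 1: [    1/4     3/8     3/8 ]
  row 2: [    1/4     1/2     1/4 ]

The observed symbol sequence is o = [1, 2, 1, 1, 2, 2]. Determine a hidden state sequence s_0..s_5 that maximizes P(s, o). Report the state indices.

t=0: δ = [6.250e-02, 1.875e-01, 1.250e-01]  (obs o_0=1)
t=1: δ = [8.789e-03, 4.395e-02, 1.172e-02]  ψ = [0, 1, 1]  (obs o_1=2)
t=2: δ = [1.373e-03, 1.030e-02, 5.493e-03]  ψ = [1, 1, 1]  (obs o_2=1)
t=3: δ = [3.219e-04, 2.414e-03, 1.287e-03]  ψ = [1, 1, 1]  (obs o_3=1)
t=4: δ = [1.132e-04, 5.658e-04, 1.509e-04]  ψ = [1, 1, 1]  (obs o_4=2)
t=5: δ = [2.652e-05, 1.326e-04, 3.536e-05]  ψ = [1, 1, 1]  (obs o_5=2)
backtrack: best end state = 1; path = [1, 1, 1, 1, 1, 1]

path = [1, 1, 1, 1, 1, 1]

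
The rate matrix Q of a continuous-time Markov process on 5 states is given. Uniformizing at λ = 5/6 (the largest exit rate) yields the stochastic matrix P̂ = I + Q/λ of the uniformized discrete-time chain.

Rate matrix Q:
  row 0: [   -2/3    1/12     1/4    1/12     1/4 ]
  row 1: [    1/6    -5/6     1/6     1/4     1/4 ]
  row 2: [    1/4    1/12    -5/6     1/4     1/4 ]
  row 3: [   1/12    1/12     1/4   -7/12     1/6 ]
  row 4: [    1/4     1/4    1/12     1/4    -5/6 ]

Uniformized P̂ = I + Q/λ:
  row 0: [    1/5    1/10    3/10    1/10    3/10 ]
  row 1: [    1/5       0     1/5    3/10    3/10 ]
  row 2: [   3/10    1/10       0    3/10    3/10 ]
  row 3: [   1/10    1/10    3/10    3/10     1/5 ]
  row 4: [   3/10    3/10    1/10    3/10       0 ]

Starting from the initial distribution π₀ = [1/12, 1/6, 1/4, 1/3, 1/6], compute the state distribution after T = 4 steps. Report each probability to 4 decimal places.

t=0: π = [0.0833, 0.1667, 0.2500, 0.3333, 0.1667]
t=1: π = [0.2083, 0.1167, 0.1750, 0.2833, 0.2167]
t=2: π = [0.2108, 0.1317, 0.1925, 0.2583, 0.2067]
t=3: π = [0.2141, 0.1282, 0.1878, 0.2578, 0.2122]
t=4: π = [0.2142, 0.1296, 0.1884, 0.2572, 0.2106]

π = [0.2142, 0.1296, 0.1884, 0.2572, 0.2106]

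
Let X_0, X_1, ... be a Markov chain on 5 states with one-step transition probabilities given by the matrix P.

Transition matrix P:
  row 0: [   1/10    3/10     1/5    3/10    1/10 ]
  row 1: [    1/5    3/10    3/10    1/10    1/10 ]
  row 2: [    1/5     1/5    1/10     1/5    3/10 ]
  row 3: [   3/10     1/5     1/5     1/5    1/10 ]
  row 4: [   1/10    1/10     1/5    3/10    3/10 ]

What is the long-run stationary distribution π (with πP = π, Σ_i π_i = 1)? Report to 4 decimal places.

Balance equations π_j = Σ_i π_i·P[i][j]:
  π_0 = 1/10·π_0 + 1/5·π_1 + 1/5·π_2 + 3/10·π_3 + 1/10·π_4
  π_1 = 3/10·π_0 + 3/10·π_1 + 1/5·π_2 + 1/5·π_3 + 1/10·π_4
  π_2 = 1/5·π_0 + 3/10·π_1 + 1/10·π_2 + 1/5·π_3 + 1/5·π_4
  π_3 = 3/10·π_0 + 1/10·π_1 + 1/5·π_2 + 1/5·π_3 + 3/10·π_4
  normalize: π_0 + π_1 + π_2 + π_3 + π_4 = 1
Solving the linear system gives exactly π = [446/2407, 1075/4814, 973/4814, 1029/4814, 845/4814].

π = [0.1853, 0.2233, 0.2021, 0.2138, 0.1755]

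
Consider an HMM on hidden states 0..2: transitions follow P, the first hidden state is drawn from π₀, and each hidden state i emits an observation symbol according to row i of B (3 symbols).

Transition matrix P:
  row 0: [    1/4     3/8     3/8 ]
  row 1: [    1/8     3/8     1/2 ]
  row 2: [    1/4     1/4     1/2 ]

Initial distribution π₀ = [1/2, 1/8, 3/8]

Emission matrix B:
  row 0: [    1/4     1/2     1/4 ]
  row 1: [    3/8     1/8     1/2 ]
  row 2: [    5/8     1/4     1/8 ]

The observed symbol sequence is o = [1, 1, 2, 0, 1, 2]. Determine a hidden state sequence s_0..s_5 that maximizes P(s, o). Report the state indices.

path = [0, 0, 1, 2, 0, 1]

t=0: δ = [2.500e-01, 1.562e-02, 9.375e-02]  (obs o_0=1)
t=1: δ = [3.125e-02, 1.172e-02, 2.344e-02]  ψ = [0, 0, 0]  (obs o_1=1)
t=2: δ = [1.953e-03, 5.859e-03, 1.465e-03]  ψ = [0, 0, 0]  (obs o_2=2)
t=3: δ = [1.831e-04, 8.240e-04, 1.831e-03]  ψ = [1, 1, 1]  (obs o_3=0)
t=4: δ = [2.289e-04, 5.722e-05, 2.289e-04]  ψ = [2, 2, 2]  (obs o_4=1)
t=5: δ = [1.431e-05, 4.292e-05, 1.431e-05]  ψ = [0, 0, 2]  (obs o_5=2)
backtrack: best end state = 1; path = [0, 0, 1, 2, 0, 1]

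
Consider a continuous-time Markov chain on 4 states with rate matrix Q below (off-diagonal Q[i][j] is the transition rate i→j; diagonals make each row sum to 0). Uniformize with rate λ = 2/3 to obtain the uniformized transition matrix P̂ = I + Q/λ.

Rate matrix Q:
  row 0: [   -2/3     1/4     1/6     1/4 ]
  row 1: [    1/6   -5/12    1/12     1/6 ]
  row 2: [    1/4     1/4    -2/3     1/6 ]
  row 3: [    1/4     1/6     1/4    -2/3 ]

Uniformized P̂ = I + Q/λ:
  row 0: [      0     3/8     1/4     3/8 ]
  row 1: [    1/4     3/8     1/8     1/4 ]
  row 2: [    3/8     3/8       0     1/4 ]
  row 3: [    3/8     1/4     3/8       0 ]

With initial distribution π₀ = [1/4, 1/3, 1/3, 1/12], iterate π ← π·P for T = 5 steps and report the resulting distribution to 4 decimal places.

π = [0.2414, 0.3470, 0.1874, 0.2241]

t=0: π = [0.2500, 0.3333, 0.3333, 0.0833]
t=1: π = [0.2396, 0.3646, 0.1354, 0.2604]
t=2: π = [0.2396, 0.3424, 0.2031, 0.2148]
t=3: π = [0.2424, 0.3481, 0.1833, 0.2262]
t=4: π = [0.2406, 0.3467, 0.1889, 0.2237]
t=5: π = [0.2414, 0.3470, 0.1874, 0.2241]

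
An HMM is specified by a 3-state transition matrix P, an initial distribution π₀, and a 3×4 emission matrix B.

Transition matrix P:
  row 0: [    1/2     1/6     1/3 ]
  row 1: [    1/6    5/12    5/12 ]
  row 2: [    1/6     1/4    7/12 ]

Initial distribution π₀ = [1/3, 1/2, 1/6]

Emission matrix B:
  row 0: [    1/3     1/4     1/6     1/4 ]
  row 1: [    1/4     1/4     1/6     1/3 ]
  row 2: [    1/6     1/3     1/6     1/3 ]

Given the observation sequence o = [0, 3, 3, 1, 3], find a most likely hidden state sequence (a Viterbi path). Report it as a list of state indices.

t=0: δ = [1.111e-01, 1.250e-01, 2.778e-02]  (obs o_0=0)
t=1: δ = [1.389e-02, 1.736e-02, 1.736e-02]  ψ = [0, 1, 1]  (obs o_1=3)
t=2: δ = [1.736e-03, 2.411e-03, 3.376e-03]  ψ = [0, 1, 2]  (obs o_2=3)
t=3: δ = [2.170e-04, 2.512e-04, 6.564e-04]  ψ = [0, 1, 2]  (obs o_3=1)
t=4: δ = [2.735e-05, 5.470e-05, 1.276e-04]  ψ = [2, 2, 2]  (obs o_4=3)
backtrack: best end state = 2; path = [1, 2, 2, 2, 2]

path = [1, 2, 2, 2, 2]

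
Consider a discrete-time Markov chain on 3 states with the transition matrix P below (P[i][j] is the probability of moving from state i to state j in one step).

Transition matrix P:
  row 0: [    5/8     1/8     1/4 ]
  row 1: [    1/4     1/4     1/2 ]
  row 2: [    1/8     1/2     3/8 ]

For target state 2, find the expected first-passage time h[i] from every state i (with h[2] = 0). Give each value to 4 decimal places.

First-step conditioning: h[2] = 0; for i ≠ 2, h[i] = 1 + Σ_k P[i][k]·h[k].
  h[0] = 1 + 5/8·h[0] + 1/8·h[1]
  h[1] = 1 + 1/4·h[0] + 1/4·h[1]
Solving the 2×2 linear system over states ≠ 2 gives exactly h = [7/2, 5/2, 0] (h[2] = 0 is the target).

h = [3.5000, 2.5000, 0.0000]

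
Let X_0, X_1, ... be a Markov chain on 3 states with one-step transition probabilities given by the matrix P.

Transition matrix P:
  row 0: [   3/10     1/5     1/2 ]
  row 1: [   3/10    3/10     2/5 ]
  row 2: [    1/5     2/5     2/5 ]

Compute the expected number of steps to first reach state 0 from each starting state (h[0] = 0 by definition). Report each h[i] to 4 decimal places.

First-step conditioning: h[0] = 0; for i ≠ 0, h[i] = 1 + Σ_k P[i][k]·h[k].
  h[1] = 1 + 3/10·h[1] + 2/5·h[2]
  h[2] = 1 + 2/5·h[1] + 2/5·h[2]
Solving the 2×2 linear system over states ≠ 0 gives exactly h = [0, 50/13, 55/13] (h[0] = 0 is the target).

h = [0.0000, 3.8462, 4.2308]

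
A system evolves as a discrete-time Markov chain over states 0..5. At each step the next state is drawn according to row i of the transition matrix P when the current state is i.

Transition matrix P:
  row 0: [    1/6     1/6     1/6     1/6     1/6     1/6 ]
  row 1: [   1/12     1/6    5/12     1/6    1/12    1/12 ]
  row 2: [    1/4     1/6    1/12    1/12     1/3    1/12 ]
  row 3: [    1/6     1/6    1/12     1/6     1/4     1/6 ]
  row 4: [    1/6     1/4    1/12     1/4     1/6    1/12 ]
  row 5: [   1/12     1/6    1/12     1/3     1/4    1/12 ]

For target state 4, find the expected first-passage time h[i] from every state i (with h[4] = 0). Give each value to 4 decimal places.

First-step conditioning: h[4] = 0; for i ≠ 4, h[i] = 1 + Σ_k P[i][k]·h[k].
  h[0] = 1 + 1/6·h[0] + 1/6·h[1] + 1/6·h[2] + 1/6·h[3] + 1/6·h[5]
  h[1] = 1 + 1/12·h[0] + 1/6·h[1] + 5/12·h[2] + 1/6·h[3] + 1/12·h[5]
  h[2] = 1 + 1/4·h[0] + 1/6·h[1] + 1/12·h[2] + 1/12·h[3] + 1/12·h[5]
  h[3] = 1 + 1/6·h[0] + 1/6·h[1] + 1/12·h[2] + 1/6·h[3] + 1/6·h[5]
  h[5] = 1 + 1/12·h[0] + 1/6·h[1] + 1/12·h[2] + 1/3·h[3] + 1/12·h[5]
Solving the 5×5 linear system over states ≠ 4 gives exactly h = [621/128, 2373/464, 3861/928, 8361/1856, 0, 16623/3712] (h[4] = 0 is the target).

h = [4.8516, 5.1142, 4.1606, 4.5048, 0.0000, 4.4782]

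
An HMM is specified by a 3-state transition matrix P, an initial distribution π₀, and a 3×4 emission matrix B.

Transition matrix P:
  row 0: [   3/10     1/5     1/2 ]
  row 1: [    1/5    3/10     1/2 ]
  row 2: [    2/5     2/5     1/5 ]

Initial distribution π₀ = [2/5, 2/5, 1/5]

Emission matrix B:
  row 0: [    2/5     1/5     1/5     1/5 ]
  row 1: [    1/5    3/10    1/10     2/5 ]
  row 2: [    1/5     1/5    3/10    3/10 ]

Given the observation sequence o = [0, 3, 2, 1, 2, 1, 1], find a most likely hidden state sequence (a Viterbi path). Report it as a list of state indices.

path = [0, 1, 2, 1, 2, 1, 2]

t=0: δ = [1.600e-01, 8.000e-02, 4.000e-02]  (obs o_0=0)
t=1: δ = [9.600e-03, 1.280e-02, 2.400e-02]  ψ = [0, 0, 0]  (obs o_1=3)
t=2: δ = [1.920e-03, 9.600e-04, 1.920e-03]  ψ = [2, 2, 1]  (obs o_2=2)
t=3: δ = [1.536e-04, 2.304e-04, 1.920e-04]  ψ = [2, 2, 0]  (obs o_3=1)
t=4: δ = [1.536e-05, 7.680e-06, 3.456e-05]  ψ = [2, 2, 1]  (obs o_4=2)
t=5: δ = [2.765e-06, 4.147e-06, 1.536e-06]  ψ = [2, 2, 0]  (obs o_5=1)
t=6: δ = [1.659e-07, 3.732e-07, 4.147e-07]  ψ = [0, 1, 1]  (obs o_6=1)
backtrack: best end state = 2; path = [0, 1, 2, 1, 2, 1, 2]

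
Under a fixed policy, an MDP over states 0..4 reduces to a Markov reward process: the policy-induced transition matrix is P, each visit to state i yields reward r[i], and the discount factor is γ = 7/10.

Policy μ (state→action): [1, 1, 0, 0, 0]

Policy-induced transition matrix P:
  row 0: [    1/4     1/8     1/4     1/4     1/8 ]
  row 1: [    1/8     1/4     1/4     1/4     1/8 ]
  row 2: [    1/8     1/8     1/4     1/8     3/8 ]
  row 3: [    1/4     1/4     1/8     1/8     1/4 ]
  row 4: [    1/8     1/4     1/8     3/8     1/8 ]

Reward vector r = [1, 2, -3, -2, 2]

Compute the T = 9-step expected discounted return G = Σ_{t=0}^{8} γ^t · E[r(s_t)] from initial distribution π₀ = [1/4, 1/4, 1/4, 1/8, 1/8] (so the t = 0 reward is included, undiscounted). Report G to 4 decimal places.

t=0: π = [0.2500, 0.2500, 0.2500, 0.1250, 0.1250], E[r] = 0.0000, γ^t·E[r] = 0.000000, running G = 0.000000
t=1: π = [0.1719, 0.1875, 0.2188, 0.2188, 0.2031], E[r] = -0.1406, γ^t·E[r] = -0.098438, running G = -0.098438
t=2: π = [0.1738, 0.2012, 0.1973, 0.2207, 0.2070], E[r] = -0.0430, γ^t·E[r] = -0.021055, running G = -0.119492
t=3: π = [0.1743, 0.2036, 0.1965, 0.2236, 0.2019], E[r] = -0.0515, γ^t·E[r] = -0.017669, running G = -0.137161
t=4: π = [0.1747, 0.2036, 0.1968, 0.2227, 0.2021], E[r] = -0.0497, γ^t·E[r] = -0.011921, running G = -0.149083
t=5: π = [0.1747, 0.2036, 0.1969, 0.2228, 0.2020], E[r] = -0.0505, γ^t·E[r] = -0.008481, running G = -0.157564
t=6: π = [0.1747, 0.2036, 0.1969, 0.2228, 0.2021], E[r] = -0.0503, γ^t·E[r] = -0.005919, running G = -0.163483
t=7: π = [0.1747, 0.2036, 0.1969, 0.2228, 0.2021], E[r] = -0.0503, γ^t·E[r] = -0.004146, running G = -0.167628
t=8: π = [0.1747, 0.2036, 0.1969, 0.2228, 0.2021], E[r] = -0.0503, γ^t·E[r] = -0.002902, running G = -0.170530

G = -0.1705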